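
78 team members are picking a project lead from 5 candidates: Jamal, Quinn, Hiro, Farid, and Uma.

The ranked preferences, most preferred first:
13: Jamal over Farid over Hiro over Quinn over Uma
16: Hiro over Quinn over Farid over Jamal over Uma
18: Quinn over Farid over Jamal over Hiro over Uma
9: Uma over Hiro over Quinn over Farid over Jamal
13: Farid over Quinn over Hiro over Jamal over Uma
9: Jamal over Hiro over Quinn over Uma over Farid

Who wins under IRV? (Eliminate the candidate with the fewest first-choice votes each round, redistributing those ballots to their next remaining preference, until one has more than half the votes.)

Hiro

Round 1: Jamal 22, Quinn 18, Hiro 16, Farid 13, Uma 9. Uma eliminated.
Round 2: Jamal 22, Quinn 18, Hiro 25, Farid 13. Farid eliminated.
Round 3: Jamal 22, Quinn 31, Hiro 25. Jamal eliminated.
Round 4: Quinn 31, Hiro 47. Hiro has a majority (≥40).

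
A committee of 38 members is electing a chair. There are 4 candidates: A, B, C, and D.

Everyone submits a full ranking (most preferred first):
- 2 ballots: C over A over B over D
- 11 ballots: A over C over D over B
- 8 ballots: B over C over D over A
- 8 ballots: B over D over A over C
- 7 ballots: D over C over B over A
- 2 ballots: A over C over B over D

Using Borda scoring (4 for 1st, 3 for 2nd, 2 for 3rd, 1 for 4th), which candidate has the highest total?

A: 2×3 + 11×4 + 8×1 + 8×2 + 7×1 + 2×4 = 89
B: 2×2 + 11×1 + 8×4 + 8×4 + 7×2 + 2×2 = 97
C: 2×4 + 11×3 + 8×3 + 8×1 + 7×3 + 2×3 = 100
D: 2×1 + 11×2 + 8×2 + 8×3 + 7×4 + 2×1 = 94

C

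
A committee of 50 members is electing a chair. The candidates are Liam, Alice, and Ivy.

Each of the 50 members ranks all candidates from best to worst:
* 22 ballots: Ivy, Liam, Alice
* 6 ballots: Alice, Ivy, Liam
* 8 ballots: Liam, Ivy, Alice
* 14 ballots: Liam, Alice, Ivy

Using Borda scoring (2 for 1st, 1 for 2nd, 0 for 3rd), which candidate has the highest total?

Liam: 22×1 + 6×0 + 8×2 + 14×2 = 66
Alice: 22×0 + 6×2 + 8×0 + 14×1 = 26
Ivy: 22×2 + 6×1 + 8×1 + 14×0 = 58

Liam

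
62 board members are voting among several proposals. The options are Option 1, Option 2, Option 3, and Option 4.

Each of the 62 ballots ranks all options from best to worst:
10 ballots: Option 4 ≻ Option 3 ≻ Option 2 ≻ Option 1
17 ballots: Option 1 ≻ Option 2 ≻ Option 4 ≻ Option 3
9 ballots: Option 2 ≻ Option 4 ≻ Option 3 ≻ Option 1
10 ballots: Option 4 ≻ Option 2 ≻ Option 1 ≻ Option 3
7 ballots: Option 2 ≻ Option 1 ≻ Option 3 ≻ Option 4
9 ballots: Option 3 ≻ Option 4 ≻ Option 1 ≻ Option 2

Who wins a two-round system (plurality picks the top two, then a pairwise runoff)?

Option 4

Round 1 first-place votes: Option 1 17, Option 2 16, Option 3 9, Option 4 20. Option 4 and Option 1 advance.
Runoff: Option 4 is ranked above Option 1 on 38 ballots, Option 1 above Option 4 on 24.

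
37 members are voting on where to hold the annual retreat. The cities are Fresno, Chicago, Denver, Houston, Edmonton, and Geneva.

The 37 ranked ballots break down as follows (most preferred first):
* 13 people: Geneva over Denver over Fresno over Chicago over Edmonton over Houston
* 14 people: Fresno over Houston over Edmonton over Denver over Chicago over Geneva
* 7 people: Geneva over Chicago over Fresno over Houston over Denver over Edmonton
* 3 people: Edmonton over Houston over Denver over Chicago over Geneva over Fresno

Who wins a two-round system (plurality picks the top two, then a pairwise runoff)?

Round 1 first-place votes: Fresno 14, Chicago 0, Denver 0, Houston 0, Edmonton 3, Geneva 20. Geneva and Fresno advance.
Runoff: Geneva is ranked above Fresno on 23 ballots, Fresno above Geneva on 14.

Geneva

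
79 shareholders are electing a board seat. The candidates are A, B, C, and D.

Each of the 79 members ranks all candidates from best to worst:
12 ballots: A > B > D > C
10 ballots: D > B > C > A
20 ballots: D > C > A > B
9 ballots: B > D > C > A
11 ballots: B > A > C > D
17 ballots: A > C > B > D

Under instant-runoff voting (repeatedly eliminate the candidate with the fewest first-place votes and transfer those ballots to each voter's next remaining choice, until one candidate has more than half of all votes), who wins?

A

Round 1: A 29, B 20, C 0, D 30. C eliminated.
Round 2: A 29, B 20, D 30. B eliminated.
Round 3: A 40, D 39. A has a majority (≥40).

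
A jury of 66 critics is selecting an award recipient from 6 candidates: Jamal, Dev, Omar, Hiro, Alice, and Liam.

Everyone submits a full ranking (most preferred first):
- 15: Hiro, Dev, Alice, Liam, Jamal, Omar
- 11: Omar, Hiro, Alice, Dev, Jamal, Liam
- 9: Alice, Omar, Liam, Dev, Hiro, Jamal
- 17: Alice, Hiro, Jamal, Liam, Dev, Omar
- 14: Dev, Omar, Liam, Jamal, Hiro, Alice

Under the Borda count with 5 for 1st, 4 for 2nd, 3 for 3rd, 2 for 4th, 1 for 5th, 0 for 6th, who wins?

Jamal: 15×1 + 11×1 + 9×0 + 17×3 + 14×2 = 105
Dev: 15×4 + 11×2 + 9×2 + 17×1 + 14×5 = 187
Omar: 15×0 + 11×5 + 9×4 + 17×0 + 14×4 = 147
Hiro: 15×5 + 11×4 + 9×1 + 17×4 + 14×1 = 210
Alice: 15×3 + 11×3 + 9×5 + 17×5 + 14×0 = 208
Liam: 15×2 + 11×0 + 9×3 + 17×2 + 14×3 = 133

Hiro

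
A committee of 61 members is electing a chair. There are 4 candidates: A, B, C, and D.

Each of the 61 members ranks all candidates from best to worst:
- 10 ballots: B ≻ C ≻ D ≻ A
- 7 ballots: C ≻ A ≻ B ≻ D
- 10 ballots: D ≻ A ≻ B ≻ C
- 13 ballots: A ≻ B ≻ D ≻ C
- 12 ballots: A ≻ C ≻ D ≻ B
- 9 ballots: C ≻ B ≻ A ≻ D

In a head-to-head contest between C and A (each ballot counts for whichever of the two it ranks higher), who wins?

C is ranked above A on 26 ballots; A above C on 35.

A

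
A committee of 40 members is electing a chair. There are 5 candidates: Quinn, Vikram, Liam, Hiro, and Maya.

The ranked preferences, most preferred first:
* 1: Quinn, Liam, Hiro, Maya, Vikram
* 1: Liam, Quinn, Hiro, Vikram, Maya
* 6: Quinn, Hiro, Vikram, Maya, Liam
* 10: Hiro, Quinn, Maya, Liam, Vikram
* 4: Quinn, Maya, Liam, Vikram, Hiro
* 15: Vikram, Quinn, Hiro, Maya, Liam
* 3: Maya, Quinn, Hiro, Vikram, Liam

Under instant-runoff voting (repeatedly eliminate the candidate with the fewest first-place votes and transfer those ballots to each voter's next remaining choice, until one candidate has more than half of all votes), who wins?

Quinn

Round 1: Quinn 11, Vikram 15, Liam 1, Hiro 10, Maya 3. Liam eliminated.
Round 2: Quinn 12, Vikram 15, Hiro 10, Maya 3. Maya eliminated.
Round 3: Quinn 15, Vikram 15, Hiro 10. Hiro eliminated.
Round 4: Quinn 25, Vikram 15. Quinn has a majority (≥21).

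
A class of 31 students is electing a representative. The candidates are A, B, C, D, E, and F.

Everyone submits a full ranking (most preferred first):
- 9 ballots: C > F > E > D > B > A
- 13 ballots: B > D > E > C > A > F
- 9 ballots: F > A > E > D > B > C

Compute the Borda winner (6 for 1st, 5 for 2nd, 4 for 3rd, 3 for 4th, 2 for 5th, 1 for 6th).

E

A: 9×1 + 13×2 + 9×5 = 80
B: 9×2 + 13×6 + 9×2 = 114
C: 9×6 + 13×3 + 9×1 = 102
D: 9×3 + 13×5 + 9×3 = 119
E: 9×4 + 13×4 + 9×4 = 124
F: 9×5 + 13×1 + 9×6 = 112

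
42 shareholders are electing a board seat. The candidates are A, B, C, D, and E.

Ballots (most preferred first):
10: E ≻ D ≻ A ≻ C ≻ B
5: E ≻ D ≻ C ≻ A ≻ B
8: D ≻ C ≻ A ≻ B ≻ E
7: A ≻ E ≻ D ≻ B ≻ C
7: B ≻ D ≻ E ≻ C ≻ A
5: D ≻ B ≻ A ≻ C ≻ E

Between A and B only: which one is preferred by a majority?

A

A is ranked above B on 30 ballots; B above A on 12.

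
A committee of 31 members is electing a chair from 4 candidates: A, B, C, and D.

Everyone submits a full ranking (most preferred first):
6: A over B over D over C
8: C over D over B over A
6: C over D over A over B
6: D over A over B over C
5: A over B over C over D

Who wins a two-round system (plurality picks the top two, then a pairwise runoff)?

A

Round 1 first-place votes: A 11, B 0, C 14, D 6. C and A advance.
Runoff: C is ranked above A on 14 ballots, A above C on 17.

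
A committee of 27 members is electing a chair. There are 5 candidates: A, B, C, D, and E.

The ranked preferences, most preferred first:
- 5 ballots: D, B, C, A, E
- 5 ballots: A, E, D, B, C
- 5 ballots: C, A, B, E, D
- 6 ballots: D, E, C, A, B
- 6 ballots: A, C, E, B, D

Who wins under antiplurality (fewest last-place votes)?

A

Last-place votes: A 0, B 6, C 5, D 11, E 5.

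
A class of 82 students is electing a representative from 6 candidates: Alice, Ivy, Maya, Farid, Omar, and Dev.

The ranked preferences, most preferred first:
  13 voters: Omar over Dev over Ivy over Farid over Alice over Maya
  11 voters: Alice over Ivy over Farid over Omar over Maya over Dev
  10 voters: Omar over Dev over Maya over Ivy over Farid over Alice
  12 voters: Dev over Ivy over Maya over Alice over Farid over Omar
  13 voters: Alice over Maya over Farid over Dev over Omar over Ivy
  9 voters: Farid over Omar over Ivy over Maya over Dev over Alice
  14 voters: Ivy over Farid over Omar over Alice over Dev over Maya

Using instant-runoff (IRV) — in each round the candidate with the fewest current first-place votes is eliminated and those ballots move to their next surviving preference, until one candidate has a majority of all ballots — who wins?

Round 1: Alice 24, Ivy 14, Maya 0, Farid 9, Omar 23, Dev 12. Maya eliminated.
Round 2: Alice 24, Ivy 14, Farid 9, Omar 23, Dev 12. Farid eliminated.
Round 3: Alice 24, Ivy 14, Omar 32, Dev 12. Dev eliminated.
Round 4: Alice 24, Ivy 26, Omar 32. Alice eliminated.
Round 5: Ivy 37, Omar 45. Omar has a majority (≥42).

Omar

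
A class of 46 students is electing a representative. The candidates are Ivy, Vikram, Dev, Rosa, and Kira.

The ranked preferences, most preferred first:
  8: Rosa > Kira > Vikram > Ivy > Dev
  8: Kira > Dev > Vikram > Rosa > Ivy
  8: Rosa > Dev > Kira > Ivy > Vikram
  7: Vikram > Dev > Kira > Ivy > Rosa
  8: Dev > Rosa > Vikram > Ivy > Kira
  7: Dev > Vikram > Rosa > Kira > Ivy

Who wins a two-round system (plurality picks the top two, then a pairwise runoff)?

Dev

Round 1 first-place votes: Ivy 0, Vikram 7, Dev 15, Rosa 16, Kira 8. Rosa and Dev advance.
Runoff: Rosa is ranked above Dev on 16 ballots, Dev above Rosa on 30.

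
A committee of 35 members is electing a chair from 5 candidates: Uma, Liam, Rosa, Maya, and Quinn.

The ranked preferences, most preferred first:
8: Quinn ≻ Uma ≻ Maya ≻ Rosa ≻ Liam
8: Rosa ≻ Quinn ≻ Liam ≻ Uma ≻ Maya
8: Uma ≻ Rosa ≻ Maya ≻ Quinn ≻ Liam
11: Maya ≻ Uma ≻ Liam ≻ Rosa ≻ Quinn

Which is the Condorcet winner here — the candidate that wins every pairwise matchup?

Uma

Uma vs Liam: 27–8
Uma vs Rosa: 27–8
Uma vs Maya: 24–11
Uma vs Quinn: 19–16
Uma beats every other candidate.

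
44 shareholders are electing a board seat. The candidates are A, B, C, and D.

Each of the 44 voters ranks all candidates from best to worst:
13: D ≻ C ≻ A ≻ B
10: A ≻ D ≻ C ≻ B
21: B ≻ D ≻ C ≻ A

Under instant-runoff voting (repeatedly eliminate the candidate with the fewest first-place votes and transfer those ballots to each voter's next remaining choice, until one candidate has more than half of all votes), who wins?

D

Round 1: A 10, B 21, C 0, D 13. C eliminated.
Round 2: A 10, B 21, D 13. A eliminated.
Round 3: B 21, D 23. D has a majority (≥23).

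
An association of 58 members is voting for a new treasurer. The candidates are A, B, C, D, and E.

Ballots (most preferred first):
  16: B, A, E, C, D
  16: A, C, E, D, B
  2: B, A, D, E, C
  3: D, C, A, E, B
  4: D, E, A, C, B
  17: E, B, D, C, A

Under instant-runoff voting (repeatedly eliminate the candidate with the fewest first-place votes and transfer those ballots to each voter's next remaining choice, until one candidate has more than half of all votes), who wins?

Round 1: A 16, B 18, C 0, D 7, E 17. C eliminated.
Round 2: A 16, B 18, D 7, E 17. D eliminated.
Round 3: A 19, B 18, E 21. B eliminated.
Round 4: A 37, E 21. A has a majority (≥30).

A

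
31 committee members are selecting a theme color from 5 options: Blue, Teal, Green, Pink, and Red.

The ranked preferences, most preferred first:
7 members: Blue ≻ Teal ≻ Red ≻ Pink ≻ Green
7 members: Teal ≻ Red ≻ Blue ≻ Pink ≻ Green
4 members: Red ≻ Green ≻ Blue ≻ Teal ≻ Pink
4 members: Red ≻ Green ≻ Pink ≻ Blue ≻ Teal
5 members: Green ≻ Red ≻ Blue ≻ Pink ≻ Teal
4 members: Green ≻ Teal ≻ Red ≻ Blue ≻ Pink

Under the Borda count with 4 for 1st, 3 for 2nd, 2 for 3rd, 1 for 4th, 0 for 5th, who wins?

Blue: 7×4 + 7×2 + 4×2 + 4×1 + 5×2 + 4×1 = 68
Teal: 7×3 + 7×4 + 4×1 + 4×0 + 5×0 + 4×3 = 65
Green: 7×0 + 7×0 + 4×3 + 4×3 + 5×4 + 4×4 = 60
Pink: 7×1 + 7×1 + 4×0 + 4×2 + 5×1 + 4×0 = 27
Red: 7×2 + 7×3 + 4×4 + 4×4 + 5×3 + 4×2 = 90

Red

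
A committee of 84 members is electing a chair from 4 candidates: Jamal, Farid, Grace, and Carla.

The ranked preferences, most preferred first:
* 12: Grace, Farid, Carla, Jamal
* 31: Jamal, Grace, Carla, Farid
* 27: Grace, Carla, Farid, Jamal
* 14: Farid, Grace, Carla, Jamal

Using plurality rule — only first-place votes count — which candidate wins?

Grace

First-place votes: Jamal 31, Farid 14, Grace 39, Carla 0.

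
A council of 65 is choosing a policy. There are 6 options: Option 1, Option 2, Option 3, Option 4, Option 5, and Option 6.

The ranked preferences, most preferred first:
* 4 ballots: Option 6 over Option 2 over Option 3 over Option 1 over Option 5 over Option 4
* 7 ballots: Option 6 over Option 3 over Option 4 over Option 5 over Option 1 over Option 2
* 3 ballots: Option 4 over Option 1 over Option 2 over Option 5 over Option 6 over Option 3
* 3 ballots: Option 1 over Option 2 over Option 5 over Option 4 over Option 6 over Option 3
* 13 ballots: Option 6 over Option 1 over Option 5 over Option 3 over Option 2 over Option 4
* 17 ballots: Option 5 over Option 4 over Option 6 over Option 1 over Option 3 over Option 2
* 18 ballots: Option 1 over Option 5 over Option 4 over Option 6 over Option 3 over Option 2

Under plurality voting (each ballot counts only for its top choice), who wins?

Option 6

First-place votes: Option 1 21, Option 2 0, Option 3 0, Option 4 3, Option 5 17, Option 6 24.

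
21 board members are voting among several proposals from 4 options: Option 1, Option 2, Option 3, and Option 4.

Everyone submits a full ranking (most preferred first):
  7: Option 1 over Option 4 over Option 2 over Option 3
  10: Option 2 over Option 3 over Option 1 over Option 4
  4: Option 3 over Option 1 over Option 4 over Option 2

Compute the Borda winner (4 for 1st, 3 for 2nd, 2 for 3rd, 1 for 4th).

Option 1

Option 1: 7×4 + 10×2 + 4×3 = 60
Option 2: 7×2 + 10×4 + 4×1 = 58
Option 3: 7×1 + 10×3 + 4×4 = 53
Option 4: 7×3 + 10×1 + 4×2 = 39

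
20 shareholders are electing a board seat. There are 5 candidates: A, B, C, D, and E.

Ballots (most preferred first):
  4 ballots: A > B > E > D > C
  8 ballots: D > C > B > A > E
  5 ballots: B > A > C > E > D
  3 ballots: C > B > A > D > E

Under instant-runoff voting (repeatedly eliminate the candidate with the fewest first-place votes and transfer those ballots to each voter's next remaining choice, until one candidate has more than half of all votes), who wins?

B

Round 1: A 4, B 5, C 3, D 8, E 0. E eliminated.
Round 2: A 4, B 5, C 3, D 8. C eliminated.
Round 3: A 4, B 8, D 8. A eliminated.
Round 4: B 12, D 8. B has a majority (≥11).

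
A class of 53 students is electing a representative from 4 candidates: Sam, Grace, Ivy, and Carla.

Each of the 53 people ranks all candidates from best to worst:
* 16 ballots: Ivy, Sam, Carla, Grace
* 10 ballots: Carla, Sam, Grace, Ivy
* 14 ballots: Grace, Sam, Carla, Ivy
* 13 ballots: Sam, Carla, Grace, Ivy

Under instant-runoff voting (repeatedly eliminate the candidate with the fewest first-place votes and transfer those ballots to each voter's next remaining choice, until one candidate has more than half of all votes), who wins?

Round 1: Sam 13, Grace 14, Ivy 16, Carla 10. Carla eliminated.
Round 2: Sam 23, Grace 14, Ivy 16. Grace eliminated.
Round 3: Sam 37, Ivy 16. Sam has a majority (≥27).

Sam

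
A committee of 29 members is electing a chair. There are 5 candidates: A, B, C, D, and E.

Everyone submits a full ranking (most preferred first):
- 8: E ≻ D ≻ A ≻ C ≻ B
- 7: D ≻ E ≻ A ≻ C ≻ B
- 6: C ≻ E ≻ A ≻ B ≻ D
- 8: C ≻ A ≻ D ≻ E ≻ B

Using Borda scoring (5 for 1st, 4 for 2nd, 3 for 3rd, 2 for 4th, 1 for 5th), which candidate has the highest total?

A: 8×3 + 7×3 + 6×3 + 8×4 = 95
B: 8×1 + 7×1 + 6×2 + 8×1 = 35
C: 8×2 + 7×2 + 6×5 + 8×5 = 100
D: 8×4 + 7×5 + 6×1 + 8×3 = 97
E: 8×5 + 7×4 + 6×4 + 8×2 = 108

E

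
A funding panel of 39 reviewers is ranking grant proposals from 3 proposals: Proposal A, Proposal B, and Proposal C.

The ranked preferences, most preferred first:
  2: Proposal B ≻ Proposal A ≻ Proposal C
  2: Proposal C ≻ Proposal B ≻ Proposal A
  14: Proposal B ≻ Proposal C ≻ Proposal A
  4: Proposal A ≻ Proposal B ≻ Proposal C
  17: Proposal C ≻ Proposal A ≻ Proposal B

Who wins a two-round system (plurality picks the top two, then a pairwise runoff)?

Proposal B

Round 1 first-place votes: Proposal A 4, Proposal B 16, Proposal C 19. Proposal C and Proposal B advance.
Runoff: Proposal C is ranked above Proposal B on 19 ballots, Proposal B above Proposal C on 20.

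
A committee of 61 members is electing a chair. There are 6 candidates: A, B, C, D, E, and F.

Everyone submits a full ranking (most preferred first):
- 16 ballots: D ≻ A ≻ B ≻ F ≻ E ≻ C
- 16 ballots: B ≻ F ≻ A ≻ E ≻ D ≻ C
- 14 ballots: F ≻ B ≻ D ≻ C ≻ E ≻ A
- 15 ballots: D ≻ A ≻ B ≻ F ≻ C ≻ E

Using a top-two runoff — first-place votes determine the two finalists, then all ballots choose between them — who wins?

D

Round 1 first-place votes: A 0, B 16, C 0, D 31, E 0, F 14. D and B advance.
Runoff: D is ranked above B on 31 ballots, B above D on 30.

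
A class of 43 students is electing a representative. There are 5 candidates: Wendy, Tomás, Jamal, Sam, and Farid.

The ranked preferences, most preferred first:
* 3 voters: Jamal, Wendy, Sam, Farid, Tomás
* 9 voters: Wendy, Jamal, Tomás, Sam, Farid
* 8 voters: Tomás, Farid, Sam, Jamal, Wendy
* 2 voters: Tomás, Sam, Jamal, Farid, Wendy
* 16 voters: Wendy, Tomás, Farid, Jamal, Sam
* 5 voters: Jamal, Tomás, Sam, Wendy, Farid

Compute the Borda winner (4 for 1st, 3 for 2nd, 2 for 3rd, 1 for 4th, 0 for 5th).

Tomás

Wendy: 3×3 + 9×4 + 8×0 + 2×0 + 16×4 + 5×1 = 114
Tomás: 3×0 + 9×2 + 8×4 + 2×4 + 16×3 + 5×3 = 121
Jamal: 3×4 + 9×3 + 8×1 + 2×2 + 16×1 + 5×4 = 87
Sam: 3×2 + 9×1 + 8×2 + 2×3 + 16×0 + 5×2 = 47
Farid: 3×1 + 9×0 + 8×3 + 2×1 + 16×2 + 5×0 = 61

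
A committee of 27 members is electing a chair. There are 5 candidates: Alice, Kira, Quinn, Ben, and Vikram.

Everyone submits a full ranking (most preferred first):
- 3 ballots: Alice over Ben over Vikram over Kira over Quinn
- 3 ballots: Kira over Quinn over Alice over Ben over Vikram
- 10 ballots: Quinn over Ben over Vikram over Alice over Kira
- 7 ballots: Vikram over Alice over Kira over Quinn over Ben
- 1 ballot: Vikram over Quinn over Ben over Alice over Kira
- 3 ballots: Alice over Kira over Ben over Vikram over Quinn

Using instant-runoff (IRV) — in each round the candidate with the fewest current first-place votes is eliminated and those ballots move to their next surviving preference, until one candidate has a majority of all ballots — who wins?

Round 1: Alice 6, Kira 3, Quinn 10, Ben 0, Vikram 8. Ben eliminated.
Round 2: Alice 6, Kira 3, Quinn 10, Vikram 8. Kira eliminated.
Round 3: Alice 6, Quinn 13, Vikram 8. Alice eliminated.
Round 4: Quinn 13, Vikram 14. Vikram has a majority (≥14).

Vikram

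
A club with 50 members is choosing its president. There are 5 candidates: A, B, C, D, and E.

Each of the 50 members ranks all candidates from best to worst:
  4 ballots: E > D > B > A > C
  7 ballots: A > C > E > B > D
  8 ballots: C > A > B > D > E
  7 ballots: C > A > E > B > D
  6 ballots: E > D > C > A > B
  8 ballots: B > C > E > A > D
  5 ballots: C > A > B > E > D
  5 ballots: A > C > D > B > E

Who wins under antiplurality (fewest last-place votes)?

Last-place votes: A 0, B 6, C 4, D 27, E 13.

A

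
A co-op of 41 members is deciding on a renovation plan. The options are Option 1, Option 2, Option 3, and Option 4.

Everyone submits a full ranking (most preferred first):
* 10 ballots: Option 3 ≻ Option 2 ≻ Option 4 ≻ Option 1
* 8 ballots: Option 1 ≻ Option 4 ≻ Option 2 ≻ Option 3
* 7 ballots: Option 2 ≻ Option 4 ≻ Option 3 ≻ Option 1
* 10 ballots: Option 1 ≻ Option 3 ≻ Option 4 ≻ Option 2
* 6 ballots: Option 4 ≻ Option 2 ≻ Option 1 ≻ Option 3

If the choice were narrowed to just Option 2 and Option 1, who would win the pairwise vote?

Option 2

Option 2 is ranked above Option 1 on 23 ballots; Option 1 above Option 2 on 18.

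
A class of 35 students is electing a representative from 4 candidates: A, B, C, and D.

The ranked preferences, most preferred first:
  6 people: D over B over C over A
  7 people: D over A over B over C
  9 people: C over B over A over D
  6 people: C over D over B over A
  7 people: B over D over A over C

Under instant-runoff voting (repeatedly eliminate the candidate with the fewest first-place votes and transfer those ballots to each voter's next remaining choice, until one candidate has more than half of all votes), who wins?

Round 1: A 0, B 7, C 15, D 13. A eliminated.
Round 2: B 7, C 15, D 13. B eliminated.
Round 3: C 15, D 20. D has a majority (≥18).

D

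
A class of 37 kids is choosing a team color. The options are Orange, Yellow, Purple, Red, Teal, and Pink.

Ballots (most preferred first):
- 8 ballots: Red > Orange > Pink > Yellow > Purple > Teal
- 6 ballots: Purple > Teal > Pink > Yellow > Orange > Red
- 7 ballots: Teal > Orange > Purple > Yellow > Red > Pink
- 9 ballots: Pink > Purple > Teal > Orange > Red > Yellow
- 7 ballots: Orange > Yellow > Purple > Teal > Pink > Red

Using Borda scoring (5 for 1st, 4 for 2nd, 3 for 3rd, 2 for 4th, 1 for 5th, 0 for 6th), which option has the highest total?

Orange: 8×4 + 6×1 + 7×4 + 9×2 + 7×5 = 119
Yellow: 8×2 + 6×2 + 7×2 + 9×0 + 7×4 = 70
Purple: 8×1 + 6×5 + 7×3 + 9×4 + 7×3 = 116
Red: 8×5 + 6×0 + 7×1 + 9×1 + 7×0 = 56
Teal: 8×0 + 6×4 + 7×5 + 9×3 + 7×2 = 100
Pink: 8×3 + 6×3 + 7×0 + 9×5 + 7×1 = 94

Orange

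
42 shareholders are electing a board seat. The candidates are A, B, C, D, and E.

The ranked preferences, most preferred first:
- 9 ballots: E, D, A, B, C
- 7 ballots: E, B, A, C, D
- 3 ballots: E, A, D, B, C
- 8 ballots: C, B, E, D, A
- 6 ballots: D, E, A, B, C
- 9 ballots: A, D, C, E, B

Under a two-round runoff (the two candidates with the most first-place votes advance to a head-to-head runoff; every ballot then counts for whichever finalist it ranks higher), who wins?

E

Round 1 first-place votes: A 9, B 0, C 8, D 6, E 19. E and A advance.
Runoff: E is ranked above A on 33 ballots, A above E on 9.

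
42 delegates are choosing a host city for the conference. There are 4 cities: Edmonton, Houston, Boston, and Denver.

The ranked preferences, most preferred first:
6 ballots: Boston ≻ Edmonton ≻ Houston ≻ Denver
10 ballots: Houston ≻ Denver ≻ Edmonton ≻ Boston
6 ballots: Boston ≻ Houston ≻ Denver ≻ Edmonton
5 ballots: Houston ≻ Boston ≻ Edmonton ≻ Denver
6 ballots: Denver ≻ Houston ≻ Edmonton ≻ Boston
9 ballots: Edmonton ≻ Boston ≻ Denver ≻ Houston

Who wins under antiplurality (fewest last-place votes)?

Edmonton

Last-place votes: Edmonton 6, Houston 9, Boston 16, Denver 11.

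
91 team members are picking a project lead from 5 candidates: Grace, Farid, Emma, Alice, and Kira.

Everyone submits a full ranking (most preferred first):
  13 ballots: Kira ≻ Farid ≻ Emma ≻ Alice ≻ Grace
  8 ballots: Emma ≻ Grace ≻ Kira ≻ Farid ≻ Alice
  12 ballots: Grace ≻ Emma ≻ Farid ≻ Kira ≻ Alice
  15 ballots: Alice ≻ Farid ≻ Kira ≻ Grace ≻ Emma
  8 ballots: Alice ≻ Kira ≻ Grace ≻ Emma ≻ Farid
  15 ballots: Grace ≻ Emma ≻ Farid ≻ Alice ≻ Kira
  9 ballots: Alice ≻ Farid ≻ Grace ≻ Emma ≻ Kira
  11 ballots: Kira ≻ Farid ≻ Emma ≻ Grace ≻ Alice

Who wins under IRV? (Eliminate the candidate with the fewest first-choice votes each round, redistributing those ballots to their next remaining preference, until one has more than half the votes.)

Grace

Round 1: Grace 27, Farid 0, Emma 8, Alice 32, Kira 24. Farid eliminated.
Round 2: Grace 27, Emma 8, Alice 32, Kira 24. Emma eliminated.
Round 3: Grace 35, Alice 32, Kira 24. Kira eliminated.
Round 4: Grace 46, Alice 45. Grace has a majority (≥46).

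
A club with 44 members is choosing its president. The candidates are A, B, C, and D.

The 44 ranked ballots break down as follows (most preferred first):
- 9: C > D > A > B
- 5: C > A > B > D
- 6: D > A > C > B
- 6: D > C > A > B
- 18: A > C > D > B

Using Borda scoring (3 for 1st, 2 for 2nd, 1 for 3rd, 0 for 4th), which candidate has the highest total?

C

A: 9×1 + 5×2 + 6×2 + 6×1 + 18×3 = 91
B: 9×0 + 5×1 + 6×0 + 6×0 + 18×0 = 5
C: 9×3 + 5×3 + 6×1 + 6×2 + 18×2 = 96
D: 9×2 + 5×0 + 6×3 + 6×3 + 18×1 = 72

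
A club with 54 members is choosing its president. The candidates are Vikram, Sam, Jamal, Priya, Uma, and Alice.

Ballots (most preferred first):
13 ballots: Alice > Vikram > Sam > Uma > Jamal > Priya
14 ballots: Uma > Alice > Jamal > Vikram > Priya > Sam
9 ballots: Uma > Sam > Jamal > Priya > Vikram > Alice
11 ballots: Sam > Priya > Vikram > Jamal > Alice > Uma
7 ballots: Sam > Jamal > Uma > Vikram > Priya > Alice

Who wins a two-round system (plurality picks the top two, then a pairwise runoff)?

Round 1 first-place votes: Vikram 0, Sam 18, Jamal 0, Priya 0, Uma 23, Alice 13. Uma and Sam advance.
Runoff: Uma is ranked above Sam on 23 ballots, Sam above Uma on 31.

Sam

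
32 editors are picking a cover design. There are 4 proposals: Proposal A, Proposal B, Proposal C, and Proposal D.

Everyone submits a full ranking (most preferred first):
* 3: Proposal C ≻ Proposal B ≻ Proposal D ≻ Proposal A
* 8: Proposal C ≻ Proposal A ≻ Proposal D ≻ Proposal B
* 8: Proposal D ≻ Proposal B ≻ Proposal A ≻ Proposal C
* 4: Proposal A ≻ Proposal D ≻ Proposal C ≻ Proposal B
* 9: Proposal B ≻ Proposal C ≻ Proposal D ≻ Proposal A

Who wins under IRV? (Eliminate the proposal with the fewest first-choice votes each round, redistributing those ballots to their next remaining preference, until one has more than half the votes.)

Proposal C

Round 1: Proposal A 4, Proposal B 9, Proposal C 11, Proposal D 8. Proposal A eliminated.
Round 2: Proposal B 9, Proposal C 11, Proposal D 12. Proposal B eliminated.
Round 3: Proposal C 20, Proposal D 12. Proposal C has a majority (≥17).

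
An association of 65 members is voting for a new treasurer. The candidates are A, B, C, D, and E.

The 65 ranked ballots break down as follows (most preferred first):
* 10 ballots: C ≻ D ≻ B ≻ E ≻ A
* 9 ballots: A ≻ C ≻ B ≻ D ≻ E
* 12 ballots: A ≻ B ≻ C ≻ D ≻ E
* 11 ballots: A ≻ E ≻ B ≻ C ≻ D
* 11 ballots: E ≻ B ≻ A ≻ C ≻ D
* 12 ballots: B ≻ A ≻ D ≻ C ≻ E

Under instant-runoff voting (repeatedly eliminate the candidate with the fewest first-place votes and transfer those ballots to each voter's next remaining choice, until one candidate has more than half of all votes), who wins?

Round 1: A 32, B 12, C 10, D 0, E 11. D eliminated.
Round 2: A 32, B 12, C 10, E 11. C eliminated.
Round 3: A 32, B 22, E 11. E eliminated.
Round 4: A 32, B 33. B has a majority (≥33).

B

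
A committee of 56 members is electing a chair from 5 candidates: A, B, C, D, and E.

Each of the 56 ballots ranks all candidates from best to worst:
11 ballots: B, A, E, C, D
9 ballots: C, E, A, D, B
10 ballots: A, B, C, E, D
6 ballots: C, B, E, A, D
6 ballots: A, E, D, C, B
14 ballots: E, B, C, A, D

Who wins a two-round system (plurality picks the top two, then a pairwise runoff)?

Round 1 first-place votes: A 16, B 11, C 15, D 0, E 14. A and C advance.
Runoff: A is ranked above C on 27 ballots, C above A on 29.

C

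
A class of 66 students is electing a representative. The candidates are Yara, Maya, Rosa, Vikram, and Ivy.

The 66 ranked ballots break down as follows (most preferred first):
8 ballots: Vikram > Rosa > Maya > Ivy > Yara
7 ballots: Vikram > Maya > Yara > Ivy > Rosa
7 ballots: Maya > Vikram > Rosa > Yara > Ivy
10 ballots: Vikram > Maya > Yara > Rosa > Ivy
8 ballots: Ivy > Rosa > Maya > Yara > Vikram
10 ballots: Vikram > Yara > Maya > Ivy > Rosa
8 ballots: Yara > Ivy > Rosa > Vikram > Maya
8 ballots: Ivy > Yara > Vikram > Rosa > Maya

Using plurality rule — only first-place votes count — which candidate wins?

Vikram

First-place votes: Yara 8, Maya 7, Rosa 0, Vikram 35, Ivy 16.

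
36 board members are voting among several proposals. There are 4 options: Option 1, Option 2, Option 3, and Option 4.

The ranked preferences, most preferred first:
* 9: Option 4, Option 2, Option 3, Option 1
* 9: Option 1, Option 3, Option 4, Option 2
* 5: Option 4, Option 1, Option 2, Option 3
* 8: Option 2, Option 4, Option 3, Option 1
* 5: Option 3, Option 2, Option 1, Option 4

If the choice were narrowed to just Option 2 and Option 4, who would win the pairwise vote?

Option 2 is ranked above Option 4 on 13 ballots; Option 4 above Option 2 on 23.

Option 4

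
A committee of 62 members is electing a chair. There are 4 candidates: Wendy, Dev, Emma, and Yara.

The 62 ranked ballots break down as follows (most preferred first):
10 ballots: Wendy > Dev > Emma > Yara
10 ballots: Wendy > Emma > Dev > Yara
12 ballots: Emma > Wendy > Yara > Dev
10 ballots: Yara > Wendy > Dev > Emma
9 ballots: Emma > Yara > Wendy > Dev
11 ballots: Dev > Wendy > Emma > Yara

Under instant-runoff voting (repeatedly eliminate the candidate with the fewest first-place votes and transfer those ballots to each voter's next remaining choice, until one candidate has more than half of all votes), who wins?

Wendy

Round 1: Wendy 20, Dev 11, Emma 21, Yara 10. Yara eliminated.
Round 2: Wendy 30, Dev 11, Emma 21. Dev eliminated.
Round 3: Wendy 41, Emma 21. Wendy has a majority (≥32).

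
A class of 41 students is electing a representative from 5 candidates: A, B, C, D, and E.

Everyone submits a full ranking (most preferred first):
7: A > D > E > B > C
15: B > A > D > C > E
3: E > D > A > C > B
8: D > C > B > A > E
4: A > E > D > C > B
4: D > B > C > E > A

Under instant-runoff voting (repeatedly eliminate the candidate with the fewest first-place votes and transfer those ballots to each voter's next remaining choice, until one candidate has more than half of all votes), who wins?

D

Round 1: A 11, B 15, C 0, D 12, E 3. C eliminated.
Round 2: A 11, B 15, D 12, E 3. E eliminated.
Round 3: A 11, B 15, D 15. A eliminated.
Round 4: B 15, D 26. D has a majority (≥21).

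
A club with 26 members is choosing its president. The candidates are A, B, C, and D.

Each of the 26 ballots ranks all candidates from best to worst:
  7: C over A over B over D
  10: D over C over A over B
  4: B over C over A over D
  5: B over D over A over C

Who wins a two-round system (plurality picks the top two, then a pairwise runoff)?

Round 1 first-place votes: A 0, B 9, C 7, D 10. D and B advance.
Runoff: D is ranked above B on 10 ballots, B above D on 16.

B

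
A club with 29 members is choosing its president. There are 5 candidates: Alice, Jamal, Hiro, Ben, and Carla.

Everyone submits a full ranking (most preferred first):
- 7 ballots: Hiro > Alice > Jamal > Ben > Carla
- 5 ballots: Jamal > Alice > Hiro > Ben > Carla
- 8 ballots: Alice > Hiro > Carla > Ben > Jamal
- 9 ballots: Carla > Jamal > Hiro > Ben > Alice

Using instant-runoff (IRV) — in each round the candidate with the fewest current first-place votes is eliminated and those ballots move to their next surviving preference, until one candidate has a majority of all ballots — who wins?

Alice

Round 1: Alice 8, Jamal 5, Hiro 7, Ben 0, Carla 9. Ben eliminated.
Round 2: Alice 8, Jamal 5, Hiro 7, Carla 9. Jamal eliminated.
Round 3: Alice 13, Hiro 7, Carla 9. Hiro eliminated.
Round 4: Alice 20, Carla 9. Alice has a majority (≥15).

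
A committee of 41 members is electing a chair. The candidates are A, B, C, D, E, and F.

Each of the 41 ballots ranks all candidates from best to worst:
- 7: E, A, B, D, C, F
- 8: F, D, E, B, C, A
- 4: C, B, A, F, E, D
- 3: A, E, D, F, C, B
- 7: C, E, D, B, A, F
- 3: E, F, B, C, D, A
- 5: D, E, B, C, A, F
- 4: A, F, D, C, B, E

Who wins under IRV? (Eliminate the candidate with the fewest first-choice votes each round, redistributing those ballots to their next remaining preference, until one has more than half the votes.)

Round 1: A 7, B 0, C 11, D 5, E 10, F 8. B eliminated.
Round 2: A 7, C 11, D 5, E 10, F 8. D eliminated.
Round 3: A 7, C 11, E 15, F 8. A eliminated.
Round 4: C 11, E 18, F 12. C eliminated.
Round 5: E 25, F 16. E has a majority (≥21).

E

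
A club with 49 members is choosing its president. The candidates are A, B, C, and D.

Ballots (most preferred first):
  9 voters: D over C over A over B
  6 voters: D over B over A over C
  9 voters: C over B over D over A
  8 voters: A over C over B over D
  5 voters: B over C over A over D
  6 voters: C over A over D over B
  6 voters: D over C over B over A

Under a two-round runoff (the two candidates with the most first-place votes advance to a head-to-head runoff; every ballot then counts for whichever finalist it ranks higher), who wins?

C

Round 1 first-place votes: A 8, B 5, C 15, D 21. D and C advance.
Runoff: D is ranked above C on 21 ballots, C above D on 28.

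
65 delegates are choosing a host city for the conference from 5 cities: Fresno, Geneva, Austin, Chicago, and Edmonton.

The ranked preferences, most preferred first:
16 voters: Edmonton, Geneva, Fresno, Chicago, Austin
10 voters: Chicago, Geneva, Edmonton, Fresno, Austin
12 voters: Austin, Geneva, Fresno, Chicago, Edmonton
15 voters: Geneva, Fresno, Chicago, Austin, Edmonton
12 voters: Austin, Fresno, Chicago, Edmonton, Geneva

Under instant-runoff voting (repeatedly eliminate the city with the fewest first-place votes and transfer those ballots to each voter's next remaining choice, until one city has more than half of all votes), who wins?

Geneva

Round 1: Fresno 0, Geneva 15, Austin 24, Chicago 10, Edmonton 16. Fresno eliminated.
Round 2: Geneva 15, Austin 24, Chicago 10, Edmonton 16. Chicago eliminated.
Round 3: Geneva 25, Austin 24, Edmonton 16. Edmonton eliminated.
Round 4: Geneva 41, Austin 24. Geneva has a majority (≥33).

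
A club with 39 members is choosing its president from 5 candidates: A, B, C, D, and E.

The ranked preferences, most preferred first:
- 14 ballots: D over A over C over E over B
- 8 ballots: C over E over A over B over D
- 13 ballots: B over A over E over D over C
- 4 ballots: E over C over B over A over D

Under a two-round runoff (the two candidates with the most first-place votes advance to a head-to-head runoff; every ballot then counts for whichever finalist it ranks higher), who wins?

Round 1 first-place votes: A 0, B 13, C 8, D 14, E 4. D and B advance.
Runoff: D is ranked above B on 14 ballots, B above D on 25.

B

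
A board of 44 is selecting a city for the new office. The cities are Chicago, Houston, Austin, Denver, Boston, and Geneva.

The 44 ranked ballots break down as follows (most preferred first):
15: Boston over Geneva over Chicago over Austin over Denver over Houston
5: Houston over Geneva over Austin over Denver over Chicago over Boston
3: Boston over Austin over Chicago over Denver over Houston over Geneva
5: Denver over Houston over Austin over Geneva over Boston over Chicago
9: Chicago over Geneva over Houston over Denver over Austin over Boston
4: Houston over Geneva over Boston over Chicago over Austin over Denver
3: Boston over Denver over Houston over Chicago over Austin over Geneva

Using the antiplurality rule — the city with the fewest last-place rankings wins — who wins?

Austin

Last-place votes: Chicago 5, Houston 15, Austin 0, Denver 4, Boston 14, Geneva 6.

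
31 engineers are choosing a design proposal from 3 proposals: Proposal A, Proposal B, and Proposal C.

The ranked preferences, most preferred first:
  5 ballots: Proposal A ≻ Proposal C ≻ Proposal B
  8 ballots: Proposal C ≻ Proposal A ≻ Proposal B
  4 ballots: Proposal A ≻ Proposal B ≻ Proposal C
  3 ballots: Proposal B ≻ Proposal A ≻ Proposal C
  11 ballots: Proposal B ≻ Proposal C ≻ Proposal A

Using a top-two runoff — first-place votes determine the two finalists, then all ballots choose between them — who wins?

Round 1 first-place votes: Proposal A 9, Proposal B 14, Proposal C 8. Proposal B and Proposal A advance.
Runoff: Proposal B is ranked above Proposal A on 14 ballots, Proposal A above Proposal B on 17.

Proposal A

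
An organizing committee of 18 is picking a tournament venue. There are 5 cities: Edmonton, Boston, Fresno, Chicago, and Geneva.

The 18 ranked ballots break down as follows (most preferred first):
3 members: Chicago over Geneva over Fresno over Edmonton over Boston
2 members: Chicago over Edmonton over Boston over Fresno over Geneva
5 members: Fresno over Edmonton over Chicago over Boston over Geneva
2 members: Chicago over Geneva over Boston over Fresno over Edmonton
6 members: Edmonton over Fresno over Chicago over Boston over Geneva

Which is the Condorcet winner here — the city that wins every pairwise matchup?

Fresno

Fresno vs Edmonton: 10–8
Fresno vs Boston: 14–4
Fresno vs Chicago: 11–7
Fresno vs Geneva: 13–5
Fresno beats every other city.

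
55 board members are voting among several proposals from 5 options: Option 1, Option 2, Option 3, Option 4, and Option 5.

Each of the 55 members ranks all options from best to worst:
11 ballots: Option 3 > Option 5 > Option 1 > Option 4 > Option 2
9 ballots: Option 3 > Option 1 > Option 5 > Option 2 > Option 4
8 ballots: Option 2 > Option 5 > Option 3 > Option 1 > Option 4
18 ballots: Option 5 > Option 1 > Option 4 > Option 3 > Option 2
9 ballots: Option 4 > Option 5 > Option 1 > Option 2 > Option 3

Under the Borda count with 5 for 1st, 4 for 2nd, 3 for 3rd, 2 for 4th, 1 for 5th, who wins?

Option 1: 11×3 + 9×4 + 8×2 + 18×4 + 9×3 = 184
Option 2: 11×1 + 9×2 + 8×5 + 18×1 + 9×2 = 105
Option 3: 11×5 + 9×5 + 8×3 + 18×2 + 9×1 = 169
Option 4: 11×2 + 9×1 + 8×1 + 18×3 + 9×5 = 138
Option 5: 11×4 + 9×3 + 8×4 + 18×5 + 9×4 = 229

Option 5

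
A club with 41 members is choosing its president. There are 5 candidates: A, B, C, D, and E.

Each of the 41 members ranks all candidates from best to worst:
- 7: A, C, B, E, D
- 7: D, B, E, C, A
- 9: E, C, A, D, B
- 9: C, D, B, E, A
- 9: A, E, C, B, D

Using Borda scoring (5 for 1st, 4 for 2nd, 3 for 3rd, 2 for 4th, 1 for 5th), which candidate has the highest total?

A: 7×5 + 7×1 + 9×3 + 9×1 + 9×5 = 123
B: 7×3 + 7×4 + 9×1 + 9×3 + 9×2 = 103
C: 7×4 + 7×2 + 9×4 + 9×5 + 9×3 = 150
D: 7×1 + 7×5 + 9×2 + 9×4 + 9×1 = 105
E: 7×2 + 7×3 + 9×5 + 9×2 + 9×4 = 134

C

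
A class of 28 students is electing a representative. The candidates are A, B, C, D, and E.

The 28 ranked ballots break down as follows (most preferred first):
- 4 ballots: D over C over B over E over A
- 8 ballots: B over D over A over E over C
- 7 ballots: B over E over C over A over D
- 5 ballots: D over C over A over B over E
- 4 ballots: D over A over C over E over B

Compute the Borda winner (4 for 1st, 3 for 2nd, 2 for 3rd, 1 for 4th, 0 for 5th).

A: 4×0 + 8×2 + 7×1 + 5×2 + 4×3 = 45
B: 4×2 + 8×4 + 7×4 + 5×1 + 4×0 = 73
C: 4×3 + 8×0 + 7×2 + 5×3 + 4×2 = 49
D: 4×4 + 8×3 + 7×0 + 5×4 + 4×4 = 76
E: 4×1 + 8×1 + 7×3 + 5×0 + 4×1 = 37

D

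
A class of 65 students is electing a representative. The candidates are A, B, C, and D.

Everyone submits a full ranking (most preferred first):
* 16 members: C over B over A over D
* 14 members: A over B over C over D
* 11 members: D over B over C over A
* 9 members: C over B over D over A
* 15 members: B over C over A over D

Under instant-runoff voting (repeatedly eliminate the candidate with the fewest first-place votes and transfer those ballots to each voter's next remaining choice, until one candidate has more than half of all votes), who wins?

B

Round 1: A 14, B 15, C 25, D 11. D eliminated.
Round 2: A 14, B 26, C 25. A eliminated.
Round 3: B 40, C 25. B has a majority (≥33).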